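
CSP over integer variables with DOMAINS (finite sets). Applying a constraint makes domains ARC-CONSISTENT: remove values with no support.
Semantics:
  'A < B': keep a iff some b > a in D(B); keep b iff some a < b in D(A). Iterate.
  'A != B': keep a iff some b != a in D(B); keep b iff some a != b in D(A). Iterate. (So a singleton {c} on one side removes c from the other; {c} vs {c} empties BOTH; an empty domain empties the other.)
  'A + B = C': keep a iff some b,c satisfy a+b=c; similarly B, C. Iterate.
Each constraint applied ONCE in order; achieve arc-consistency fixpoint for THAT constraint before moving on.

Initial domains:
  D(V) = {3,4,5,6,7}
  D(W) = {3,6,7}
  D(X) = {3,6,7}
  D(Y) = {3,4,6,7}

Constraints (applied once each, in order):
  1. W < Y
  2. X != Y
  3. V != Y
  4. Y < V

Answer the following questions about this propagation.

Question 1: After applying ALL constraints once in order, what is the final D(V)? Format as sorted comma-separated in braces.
Constraint 1 (W < Y) on D(W)={3,6,7} D(Y)={3,4,6,7}: W {3,6,7}->{3,6}; Y {3,4,6,7}->{4,6,7}
Constraint 2 (X != Y) on D(X)={3,6,7} D(Y)={4,6,7}: no change
Constraint 3 (V != Y) on D(V)={3,4,5,6,7} D(Y)={4,6,7}: no change
Constraint 4 (Y < V) on D(Y)={4,6,7} D(V)={3,4,5,6,7}: Y {4,6,7}->{4,6}; V {3,4,5,6,7}->{5,6,7}
So after all 4 constraints: D(V) = {5,6,7}

Answer: {5,6,7}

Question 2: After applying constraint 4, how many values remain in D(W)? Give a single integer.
Answer: 2

Derivation:
Constraint 1 (W < Y) on D(W)={3,6,7} D(Y)={3,4,6,7}: W {3,6,7}->{3,6}; Y {3,4,6,7}->{4,6,7}
Constraint 2 (X != Y) on D(X)={3,6,7} D(Y)={4,6,7}: no change
Constraint 3 (V != Y) on D(V)={3,4,5,6,7} D(Y)={4,6,7}: no change
Constraint 4 (Y < V) on D(Y)={4,6,7} D(V)={3,4,5,6,7}: Y {4,6,7}->{4,6}; V {3,4,5,6,7}->{5,6,7}
So after constraint 4: D(W)={3,6}, size = 2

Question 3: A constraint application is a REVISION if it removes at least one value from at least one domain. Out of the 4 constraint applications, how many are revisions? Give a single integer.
Constraint 1 (W < Y) on D(W)={3,6,7} D(Y)={3,4,6,7}: W {3,6,7}->{3,6}; Y {3,4,6,7}->{4,6,7} => REVISION
Constraint 2 (X != Y) on D(X)={3,6,7} D(Y)={4,6,7}: no change => not a revision
Constraint 3 (V != Y) on D(V)={3,4,5,6,7} D(Y)={4,6,7}: no change => not a revision
Constraint 4 (Y < V) on D(Y)={4,6,7} D(V)={3,4,5,6,7}: Y {4,6,7}->{4,6}; V {3,4,5,6,7}->{5,6,7} => REVISION
Total revisions = 2

Answer: 2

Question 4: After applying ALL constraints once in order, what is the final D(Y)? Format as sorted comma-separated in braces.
Constraint 1 (W < Y) on D(W)={3,6,7} D(Y)={3,4,6,7}: W {3,6,7}->{3,6}; Y {3,4,6,7}->{4,6,7}
Constraint 2 (X != Y) on D(X)={3,6,7} D(Y)={4,6,7}: no change
Constraint 3 (V != Y) on D(V)={3,4,5,6,7} D(Y)={4,6,7}: no change
Constraint 4 (Y < V) on D(Y)={4,6,7} D(V)={3,4,5,6,7}: Y {4,6,7}->{4,6}; V {3,4,5,6,7}->{5,6,7}
So after all 4 constraints: D(Y) = {4,6}

Answer: {4,6}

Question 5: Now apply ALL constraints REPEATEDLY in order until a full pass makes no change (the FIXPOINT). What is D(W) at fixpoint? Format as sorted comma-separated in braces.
pass 0 (initial): D(W)={3,6,7}
pass 1: V {3,4,5,6,7}->{5,6,7}; W {3,6,7}->{3,6}; Y {3,4,6,7}->{4,6}
pass 2: W {3,6}->{3}
pass 3: no change
Fixpoint after 3 passes: D(W) = {3}

Answer: {3}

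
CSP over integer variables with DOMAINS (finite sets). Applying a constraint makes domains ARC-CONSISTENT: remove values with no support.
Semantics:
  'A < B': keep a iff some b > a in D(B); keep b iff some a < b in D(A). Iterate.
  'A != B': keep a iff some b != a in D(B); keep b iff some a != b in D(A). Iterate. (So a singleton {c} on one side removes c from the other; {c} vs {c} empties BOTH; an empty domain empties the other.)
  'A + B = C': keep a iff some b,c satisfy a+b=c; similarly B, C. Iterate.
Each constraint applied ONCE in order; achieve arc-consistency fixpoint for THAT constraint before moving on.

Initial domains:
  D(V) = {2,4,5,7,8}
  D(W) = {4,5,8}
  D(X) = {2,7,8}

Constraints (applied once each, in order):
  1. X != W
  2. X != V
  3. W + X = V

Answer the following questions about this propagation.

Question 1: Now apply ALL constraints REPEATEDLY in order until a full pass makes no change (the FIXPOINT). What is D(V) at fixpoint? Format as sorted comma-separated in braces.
pass 0 (initial): D(V)={2,4,5,7,8}
pass 1: V {2,4,5,7,8}->{7}; W {4,5,8}->{5}; X {2,7,8}->{2}
pass 2: no change
Fixpoint after 2 passes: D(V) = {7}

Answer: {7}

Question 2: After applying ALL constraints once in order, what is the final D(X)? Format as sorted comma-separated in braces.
Answer: {2}

Derivation:
Constraint 1 (X != W) on D(X)={2,7,8} D(W)={4,5,8}: no change
Constraint 2 (X != V) on D(X)={2,7,8} D(V)={2,4,5,7,8}: no change
Constraint 3 (W + X = V) on D(W)={4,5,8} D(X)={2,7,8} D(V)={2,4,5,7,8}: W {4,5,8}->{5}; X {2,7,8}->{2}; V {2,4,5,7,8}->{7}
So after all 3 constraints: D(X) = {2}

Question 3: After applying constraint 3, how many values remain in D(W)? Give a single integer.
Answer: 1

Derivation:
Constraint 1 (X != W) on D(X)={2,7,8} D(W)={4,5,8}: no change
Constraint 2 (X != V) on D(X)={2,7,8} D(V)={2,4,5,7,8}: no change
Constraint 3 (W + X = V) on D(W)={4,5,8} D(X)={2,7,8} D(V)={2,4,5,7,8}: W {4,5,8}->{5}; X {2,7,8}->{2}; V {2,4,5,7,8}->{7}
So after constraint 3: D(W)={5}, size = 1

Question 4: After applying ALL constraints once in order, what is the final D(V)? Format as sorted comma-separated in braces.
Constraint 1 (X != W) on D(X)={2,7,8} D(W)={4,5,8}: no change
Constraint 2 (X != V) on D(X)={2,7,8} D(V)={2,4,5,7,8}: no change
Constraint 3 (W + X = V) on D(W)={4,5,8} D(X)={2,7,8} D(V)={2,4,5,7,8}: W {4,5,8}->{5}; X {2,7,8}->{2}; V {2,4,5,7,8}->{7}
So after all 3 constraints: D(V) = {7}

Answer: {7}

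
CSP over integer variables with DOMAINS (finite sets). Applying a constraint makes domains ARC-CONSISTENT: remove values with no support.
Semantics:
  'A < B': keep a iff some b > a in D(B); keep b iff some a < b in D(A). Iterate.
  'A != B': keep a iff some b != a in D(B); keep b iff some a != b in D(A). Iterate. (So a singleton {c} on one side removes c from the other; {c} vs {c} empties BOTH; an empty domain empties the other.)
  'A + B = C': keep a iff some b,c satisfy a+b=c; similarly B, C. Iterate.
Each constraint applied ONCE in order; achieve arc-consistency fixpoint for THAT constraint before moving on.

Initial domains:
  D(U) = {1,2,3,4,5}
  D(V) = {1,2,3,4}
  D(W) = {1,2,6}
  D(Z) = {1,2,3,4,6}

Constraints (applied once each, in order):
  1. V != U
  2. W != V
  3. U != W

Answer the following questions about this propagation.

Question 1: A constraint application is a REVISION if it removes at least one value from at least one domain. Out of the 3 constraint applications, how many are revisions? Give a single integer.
Constraint 1 (V != U) on D(V)={1,2,3,4} D(U)={1,2,3,4,5}: no change => not a revision
Constraint 2 (W != V) on D(W)={1,2,6} D(V)={1,2,3,4}: no change => not a revision
Constraint 3 (U != W) on D(U)={1,2,3,4,5} D(W)={1,2,6}: no change => not a revision
Total revisions = 0

Answer: 0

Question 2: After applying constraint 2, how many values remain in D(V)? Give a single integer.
Answer: 4

Derivation:
Constraint 1 (V != U) on D(V)={1,2,3,4} D(U)={1,2,3,4,5}: no change
Constraint 2 (W != V) on D(W)={1,2,6} D(V)={1,2,3,4}: no change
So after constraint 2: D(V)={1,2,3,4}, size = 4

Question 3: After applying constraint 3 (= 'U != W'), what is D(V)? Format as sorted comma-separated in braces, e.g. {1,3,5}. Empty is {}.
Answer: {1,2,3,4}

Derivation:
Constraint 1 (V != U) on D(V)={1,2,3,4} D(U)={1,2,3,4,5}: no change
Constraint 2 (W != V) on D(W)={1,2,6} D(V)={1,2,3,4}: no change
Constraint 3 (U != W) on D(U)={1,2,3,4,5} D(W)={1,2,6}: no change
So after constraint 3: D(V) = {1,2,3,4}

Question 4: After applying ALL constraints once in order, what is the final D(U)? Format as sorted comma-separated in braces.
Answer: {1,2,3,4,5}

Derivation:
Constraint 1 (V != U) on D(V)={1,2,3,4} D(U)={1,2,3,4,5}: no change
Constraint 2 (W != V) on D(W)={1,2,6} D(V)={1,2,3,4}: no change
Constraint 3 (U != W) on D(U)={1,2,3,4,5} D(W)={1,2,6}: no change
So after all 3 constraints: D(U) = {1,2,3,4,5}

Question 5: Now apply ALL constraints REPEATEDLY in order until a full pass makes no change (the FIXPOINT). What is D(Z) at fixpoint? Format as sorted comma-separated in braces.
Answer: {1,2,3,4,6}

Derivation:
pass 0 (initial): D(Z)={1,2,3,4,6}
pass 1: no change
Fixpoint after 1 passes: D(Z) = {1,2,3,4,6}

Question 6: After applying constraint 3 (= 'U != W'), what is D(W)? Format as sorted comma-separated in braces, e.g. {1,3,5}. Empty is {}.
Answer: {1,2,6}

Derivation:
Constraint 1 (V != U) on D(V)={1,2,3,4} D(U)={1,2,3,4,5}: no change
Constraint 2 (W != V) on D(W)={1,2,6} D(V)={1,2,3,4}: no change
Constraint 3 (U != W) on D(U)={1,2,3,4,5} D(W)={1,2,6}: no change
So after constraint 3: D(W) = {1,2,6}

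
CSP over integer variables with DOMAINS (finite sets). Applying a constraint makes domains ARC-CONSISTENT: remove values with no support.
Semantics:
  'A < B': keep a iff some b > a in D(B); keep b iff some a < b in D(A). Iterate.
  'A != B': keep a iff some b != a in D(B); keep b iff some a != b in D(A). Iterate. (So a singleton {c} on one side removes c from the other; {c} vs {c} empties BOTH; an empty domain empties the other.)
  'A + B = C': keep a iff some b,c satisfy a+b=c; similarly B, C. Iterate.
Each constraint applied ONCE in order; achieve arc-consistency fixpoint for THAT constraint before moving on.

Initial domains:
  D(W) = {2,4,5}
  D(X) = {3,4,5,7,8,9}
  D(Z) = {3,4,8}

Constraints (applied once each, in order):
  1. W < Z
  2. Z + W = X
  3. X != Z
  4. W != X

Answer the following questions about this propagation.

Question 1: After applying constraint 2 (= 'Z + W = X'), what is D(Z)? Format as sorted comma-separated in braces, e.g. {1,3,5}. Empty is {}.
Constraint 1 (W < Z) on D(W)={2,4,5} D(Z)={3,4,8}: no change
Constraint 2 (Z + W = X) on D(Z)={3,4,8} D(W)={2,4,5} D(X)={3,4,5,7,8,9}: Z {3,4,8}->{3,4}; X {3,4,5,7,8,9}->{5,7,8,9}
So after constraint 2: D(Z) = {3,4}

Answer: {3,4}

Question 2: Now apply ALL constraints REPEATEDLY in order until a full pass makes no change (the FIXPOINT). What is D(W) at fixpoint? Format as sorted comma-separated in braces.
Answer: {2}

Derivation:
pass 0 (initial): D(W)={2,4,5}
pass 1: X {3,4,5,7,8,9}->{5,7,8,9}; Z {3,4,8}->{3,4}
pass 2: W {2,4,5}->{2}; X {5,7,8,9}->{5}; Z {3,4}->{3}
pass 3: no change
Fixpoint after 3 passes: D(W) = {2}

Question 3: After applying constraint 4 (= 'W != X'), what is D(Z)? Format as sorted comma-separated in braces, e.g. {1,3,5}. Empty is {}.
Constraint 1 (W < Z) on D(W)={2,4,5} D(Z)={3,4,8}: no change
Constraint 2 (Z + W = X) on D(Z)={3,4,8} D(W)={2,4,5} D(X)={3,4,5,7,8,9}: Z {3,4,8}->{3,4}; X {3,4,5,7,8,9}->{5,7,8,9}
Constraint 3 (X != Z) on D(X)={5,7,8,9} D(Z)={3,4}: no change
Constraint 4 (W != X) on D(W)={2,4,5} D(X)={5,7,8,9}: no change
So after constraint 4: D(Z) = {3,4}

Answer: {3,4}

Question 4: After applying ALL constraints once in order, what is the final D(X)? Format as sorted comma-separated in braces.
Constraint 1 (W < Z) on D(W)={2,4,5} D(Z)={3,4,8}: no change
Constraint 2 (Z + W = X) on D(Z)={3,4,8} D(W)={2,4,5} D(X)={3,4,5,7,8,9}: Z {3,4,8}->{3,4}; X {3,4,5,7,8,9}->{5,7,8,9}
Constraint 3 (X != Z) on D(X)={5,7,8,9} D(Z)={3,4}: no change
Constraint 4 (W != X) on D(W)={2,4,5} D(X)={5,7,8,9}: no change
So after all 4 constraints: D(X) = {5,7,8,9}

Answer: {5,7,8,9}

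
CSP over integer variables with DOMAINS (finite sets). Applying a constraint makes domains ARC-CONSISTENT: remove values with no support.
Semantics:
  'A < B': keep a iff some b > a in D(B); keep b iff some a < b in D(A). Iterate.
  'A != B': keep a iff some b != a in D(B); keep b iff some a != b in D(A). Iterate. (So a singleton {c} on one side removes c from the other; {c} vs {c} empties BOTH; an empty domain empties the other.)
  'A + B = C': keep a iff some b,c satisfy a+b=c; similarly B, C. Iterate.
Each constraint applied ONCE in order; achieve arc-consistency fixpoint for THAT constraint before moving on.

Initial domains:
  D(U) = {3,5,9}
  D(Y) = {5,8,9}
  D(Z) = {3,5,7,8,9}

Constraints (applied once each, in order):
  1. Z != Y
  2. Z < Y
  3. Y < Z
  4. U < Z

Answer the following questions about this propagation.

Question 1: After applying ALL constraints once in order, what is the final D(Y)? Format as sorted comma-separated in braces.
Constraint 1 (Z != Y) on D(Z)={3,5,7,8,9} D(Y)={5,8,9}: no change
Constraint 2 (Z < Y) on D(Z)={3,5,7,8,9} D(Y)={5,8,9}: Z {3,5,7,8,9}->{3,5,7,8}
Constraint 3 (Y < Z) on D(Y)={5,8,9} D(Z)={3,5,7,8}: Y {5,8,9}->{5}; Z {3,5,7,8}->{7,8}
Constraint 4 (U < Z) on D(U)={3,5,9} D(Z)={7,8}: U {3,5,9}->{3,5}
So after all 4 constraints: D(Y) = {5}

Answer: {5}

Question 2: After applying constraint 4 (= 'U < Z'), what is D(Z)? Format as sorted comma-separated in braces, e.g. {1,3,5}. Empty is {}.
Answer: {7,8}

Derivation:
Constraint 1 (Z != Y) on D(Z)={3,5,7,8,9} D(Y)={5,8,9}: no change
Constraint 2 (Z < Y) on D(Z)={3,5,7,8,9} D(Y)={5,8,9}: Z {3,5,7,8,9}->{3,5,7,8}
Constraint 3 (Y < Z) on D(Y)={5,8,9} D(Z)={3,5,7,8}: Y {5,8,9}->{5}; Z {3,5,7,8}->{7,8}
Constraint 4 (U < Z) on D(U)={3,5,9} D(Z)={7,8}: U {3,5,9}->{3,5}
So after constraint 4: D(Z) = {7,8}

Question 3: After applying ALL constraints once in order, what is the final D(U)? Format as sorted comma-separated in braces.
Constraint 1 (Z != Y) on D(Z)={3,5,7,8,9} D(Y)={5,8,9}: no change
Constraint 2 (Z < Y) on D(Z)={3,5,7,8,9} D(Y)={5,8,9}: Z {3,5,7,8,9}->{3,5,7,8}
Constraint 3 (Y < Z) on D(Y)={5,8,9} D(Z)={3,5,7,8}: Y {5,8,9}->{5}; Z {3,5,7,8}->{7,8}
Constraint 4 (U < Z) on D(U)={3,5,9} D(Z)={7,8}: U {3,5,9}->{3,5}
So after all 4 constraints: D(U) = {3,5}

Answer: {3,5}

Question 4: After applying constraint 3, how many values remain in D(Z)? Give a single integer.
Answer: 2

Derivation:
Constraint 1 (Z != Y) on D(Z)={3,5,7,8,9} D(Y)={5,8,9}: no change
Constraint 2 (Z < Y) on D(Z)={3,5,7,8,9} D(Y)={5,8,9}: Z {3,5,7,8,9}->{3,5,7,8}
Constraint 3 (Y < Z) on D(Y)={5,8,9} D(Z)={3,5,7,8}: Y {5,8,9}->{5}; Z {3,5,7,8}->{7,8}
So after constraint 3: D(Z)={7,8}, size = 2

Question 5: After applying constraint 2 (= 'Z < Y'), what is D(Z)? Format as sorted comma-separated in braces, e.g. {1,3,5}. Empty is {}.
Constraint 1 (Z != Y) on D(Z)={3,5,7,8,9} D(Y)={5,8,9}: no change
Constraint 2 (Z < Y) on D(Z)={3,5,7,8,9} D(Y)={5,8,9}: Z {3,5,7,8,9}->{3,5,7,8}
So after constraint 2: D(Z) = {3,5,7,8}

Answer: {3,5,7,8}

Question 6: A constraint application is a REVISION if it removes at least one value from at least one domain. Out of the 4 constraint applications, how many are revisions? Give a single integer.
Answer: 3

Derivation:
Constraint 1 (Z != Y) on D(Z)={3,5,7,8,9} D(Y)={5,8,9}: no change => not a revision
Constraint 2 (Z < Y) on D(Z)={3,5,7,8,9} D(Y)={5,8,9}: Z {3,5,7,8,9}->{3,5,7,8} => REVISION
Constraint 3 (Y < Z) on D(Y)={5,8,9} D(Z)={3,5,7,8}: Y {5,8,9}->{5}; Z {3,5,7,8}->{7,8} => REVISION
Constraint 4 (U < Z) on D(U)={3,5,9} D(Z)={7,8}: U {3,5,9}->{3,5} => REVISION
Total revisions = 3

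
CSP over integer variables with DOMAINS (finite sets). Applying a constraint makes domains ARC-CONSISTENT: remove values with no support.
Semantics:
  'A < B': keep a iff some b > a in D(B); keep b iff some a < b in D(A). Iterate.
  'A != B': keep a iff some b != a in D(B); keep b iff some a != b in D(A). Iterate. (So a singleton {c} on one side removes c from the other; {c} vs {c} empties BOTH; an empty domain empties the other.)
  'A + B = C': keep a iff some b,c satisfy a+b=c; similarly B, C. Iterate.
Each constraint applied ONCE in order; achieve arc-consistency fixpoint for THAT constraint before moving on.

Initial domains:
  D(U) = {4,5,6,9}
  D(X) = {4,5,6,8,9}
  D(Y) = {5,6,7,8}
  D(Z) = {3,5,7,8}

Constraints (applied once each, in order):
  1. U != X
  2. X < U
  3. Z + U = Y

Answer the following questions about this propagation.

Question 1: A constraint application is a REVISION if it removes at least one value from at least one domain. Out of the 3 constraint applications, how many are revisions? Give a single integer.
Answer: 2

Derivation:
Constraint 1 (U != X) on D(U)={4,5,6,9} D(X)={4,5,6,8,9}: no change => not a revision
Constraint 2 (X < U) on D(X)={4,5,6,8,9} D(U)={4,5,6,9}: X {4,5,6,8,9}->{4,5,6,8}; U {4,5,6,9}->{5,6,9} => REVISION
Constraint 3 (Z + U = Y) on D(Z)={3,5,7,8} D(U)={5,6,9} D(Y)={5,6,7,8}: Z {3,5,7,8}->{3}; U {5,6,9}->{5}; Y {5,6,7,8}->{8} => REVISION
Total revisions = 2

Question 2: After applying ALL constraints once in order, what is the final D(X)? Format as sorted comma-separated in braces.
Constraint 1 (U != X) on D(U)={4,5,6,9} D(X)={4,5,6,8,9}: no change
Constraint 2 (X < U) on D(X)={4,5,6,8,9} D(U)={4,5,6,9}: X {4,5,6,8,9}->{4,5,6,8}; U {4,5,6,9}->{5,6,9}
Constraint 3 (Z + U = Y) on D(Z)={3,5,7,8} D(U)={5,6,9} D(Y)={5,6,7,8}: Z {3,5,7,8}->{3}; U {5,6,9}->{5}; Y {5,6,7,8}->{8}
So after all 3 constraints: D(X) = {4,5,6,8}

Answer: {4,5,6,8}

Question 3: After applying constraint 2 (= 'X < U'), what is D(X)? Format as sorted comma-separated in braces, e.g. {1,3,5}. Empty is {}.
Answer: {4,5,6,8}

Derivation:
Constraint 1 (U != X) on D(U)={4,5,6,9} D(X)={4,5,6,8,9}: no change
Constraint 2 (X < U) on D(X)={4,5,6,8,9} D(U)={4,5,6,9}: X {4,5,6,8,9}->{4,5,6,8}; U {4,5,6,9}->{5,6,9}
So after constraint 2: D(X) = {4,5,6,8}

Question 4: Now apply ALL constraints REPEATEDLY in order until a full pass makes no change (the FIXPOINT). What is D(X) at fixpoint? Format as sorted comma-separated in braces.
pass 0 (initial): D(X)={4,5,6,8,9}
pass 1: U {4,5,6,9}->{5}; X {4,5,6,8,9}->{4,5,6,8}; Y {5,6,7,8}->{8}; Z {3,5,7,8}->{3}
pass 2: X {4,5,6,8}->{4}
pass 3: no change
Fixpoint after 3 passes: D(X) = {4}

Answer: {4}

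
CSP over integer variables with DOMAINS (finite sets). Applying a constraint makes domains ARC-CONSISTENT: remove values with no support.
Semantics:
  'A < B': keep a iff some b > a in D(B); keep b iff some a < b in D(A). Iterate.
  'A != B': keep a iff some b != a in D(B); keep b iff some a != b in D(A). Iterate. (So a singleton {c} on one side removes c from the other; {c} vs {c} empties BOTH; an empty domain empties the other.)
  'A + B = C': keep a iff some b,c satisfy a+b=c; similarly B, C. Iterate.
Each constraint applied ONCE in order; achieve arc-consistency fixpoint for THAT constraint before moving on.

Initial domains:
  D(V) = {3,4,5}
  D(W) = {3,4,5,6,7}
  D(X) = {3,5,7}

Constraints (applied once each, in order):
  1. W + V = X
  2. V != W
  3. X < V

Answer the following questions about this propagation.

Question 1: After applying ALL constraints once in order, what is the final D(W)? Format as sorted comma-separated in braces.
Constraint 1 (W + V = X) on D(W)={3,4,5,6,7} D(V)={3,4,5} D(X)={3,5,7}: W {3,4,5,6,7}->{3,4}; V {3,4,5}->{3,4}; X {3,5,7}->{7}
Constraint 2 (V != W) on D(V)={3,4} D(W)={3,4}: no change
Constraint 3 (X < V) on D(X)={7} D(V)={3,4}: X {7}->{}; V {3,4}->{}
So after all 3 constraints: D(W) = {3,4}

Answer: {3,4}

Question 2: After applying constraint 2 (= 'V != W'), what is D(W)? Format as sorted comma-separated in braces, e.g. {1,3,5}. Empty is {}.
Answer: {3,4}

Derivation:
Constraint 1 (W + V = X) on D(W)={3,4,5,6,7} D(V)={3,4,5} D(X)={3,5,7}: W {3,4,5,6,7}->{3,4}; V {3,4,5}->{3,4}; X {3,5,7}->{7}
Constraint 2 (V != W) on D(V)={3,4} D(W)={3,4}: no change
So after constraint 2: D(W) = {3,4}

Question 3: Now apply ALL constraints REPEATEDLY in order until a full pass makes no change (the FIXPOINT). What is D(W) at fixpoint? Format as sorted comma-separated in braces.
Answer: {}

Derivation:
pass 0 (initial): D(W)={3,4,5,6,7}
pass 1: V {3,4,5}->{}; W {3,4,5,6,7}->{3,4}; X {3,5,7}->{}
pass 2: W {3,4}->{}
pass 3: no change
Fixpoint after 3 passes: D(W) = {}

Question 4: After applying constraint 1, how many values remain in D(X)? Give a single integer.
Answer: 1

Derivation:
Constraint 1 (W + V = X) on D(W)={3,4,5,6,7} D(V)={3,4,5} D(X)={3,5,7}: W {3,4,5,6,7}->{3,4}; V {3,4,5}->{3,4}; X {3,5,7}->{7}
So after constraint 1: D(X)={7}, size = 1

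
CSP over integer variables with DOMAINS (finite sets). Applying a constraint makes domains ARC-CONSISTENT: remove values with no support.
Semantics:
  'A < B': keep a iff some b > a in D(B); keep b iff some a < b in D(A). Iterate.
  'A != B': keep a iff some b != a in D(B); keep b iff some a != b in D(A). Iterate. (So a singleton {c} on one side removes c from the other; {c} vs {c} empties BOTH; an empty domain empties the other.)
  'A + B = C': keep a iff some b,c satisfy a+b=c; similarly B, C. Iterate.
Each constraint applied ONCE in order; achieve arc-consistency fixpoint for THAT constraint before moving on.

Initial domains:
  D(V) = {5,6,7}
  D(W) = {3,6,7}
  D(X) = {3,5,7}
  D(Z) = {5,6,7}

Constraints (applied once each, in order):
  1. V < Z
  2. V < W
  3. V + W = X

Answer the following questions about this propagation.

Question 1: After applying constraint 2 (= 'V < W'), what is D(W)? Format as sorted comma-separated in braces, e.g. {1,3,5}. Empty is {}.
Answer: {6,7}

Derivation:
Constraint 1 (V < Z) on D(V)={5,6,7} D(Z)={5,6,7}: V {5,6,7}->{5,6}; Z {5,6,7}->{6,7}
Constraint 2 (V < W) on D(V)={5,6} D(W)={3,6,7}: W {3,6,7}->{6,7}
So after constraint 2: D(W) = {6,7}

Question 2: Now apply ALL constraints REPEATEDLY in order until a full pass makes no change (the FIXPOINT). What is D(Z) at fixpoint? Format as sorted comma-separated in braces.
pass 0 (initial): D(Z)={5,6,7}
pass 1: V {5,6,7}->{}; W {3,6,7}->{}; X {3,5,7}->{}; Z {5,6,7}->{6,7}
pass 2: Z {6,7}->{}
pass 3: no change
Fixpoint after 3 passes: D(Z) = {}

Answer: {}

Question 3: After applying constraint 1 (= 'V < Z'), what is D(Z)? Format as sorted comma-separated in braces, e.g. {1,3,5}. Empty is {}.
Answer: {6,7}

Derivation:
Constraint 1 (V < Z) on D(V)={5,6,7} D(Z)={5,6,7}: V {5,6,7}->{5,6}; Z {5,6,7}->{6,7}
So after constraint 1: D(Z) = {6,7}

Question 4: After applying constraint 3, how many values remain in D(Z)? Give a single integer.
Constraint 1 (V < Z) on D(V)={5,6,7} D(Z)={5,6,7}: V {5,6,7}->{5,6}; Z {5,6,7}->{6,7}
Constraint 2 (V < W) on D(V)={5,6} D(W)={3,6,7}: W {3,6,7}->{6,7}
Constraint 3 (V + W = X) on D(V)={5,6} D(W)={6,7} D(X)={3,5,7}: V {5,6}->{}; W {6,7}->{}; X {3,5,7}->{}
So after constraint 3: D(Z)={6,7}, size = 2

Answer: 2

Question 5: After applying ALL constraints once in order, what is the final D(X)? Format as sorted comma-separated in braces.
Constraint 1 (V < Z) on D(V)={5,6,7} D(Z)={5,6,7}: V {5,6,7}->{5,6}; Z {5,6,7}->{6,7}
Constraint 2 (V < W) on D(V)={5,6} D(W)={3,6,7}: W {3,6,7}->{6,7}
Constraint 3 (V + W = X) on D(V)={5,6} D(W)={6,7} D(X)={3,5,7}: V {5,6}->{}; W {6,7}->{}; X {3,5,7}->{}
So after all 3 constraints: D(X) = {}

Answer: {}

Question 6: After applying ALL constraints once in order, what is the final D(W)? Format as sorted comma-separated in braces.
Answer: {}

Derivation:
Constraint 1 (V < Z) on D(V)={5,6,7} D(Z)={5,6,7}: V {5,6,7}->{5,6}; Z {5,6,7}->{6,7}
Constraint 2 (V < W) on D(V)={5,6} D(W)={3,6,7}: W {3,6,7}->{6,7}
Constraint 3 (V + W = X) on D(V)={5,6} D(W)={6,7} D(X)={3,5,7}: V {5,6}->{}; W {6,7}->{}; X {3,5,7}->{}
So after all 3 constraints: D(W) = {}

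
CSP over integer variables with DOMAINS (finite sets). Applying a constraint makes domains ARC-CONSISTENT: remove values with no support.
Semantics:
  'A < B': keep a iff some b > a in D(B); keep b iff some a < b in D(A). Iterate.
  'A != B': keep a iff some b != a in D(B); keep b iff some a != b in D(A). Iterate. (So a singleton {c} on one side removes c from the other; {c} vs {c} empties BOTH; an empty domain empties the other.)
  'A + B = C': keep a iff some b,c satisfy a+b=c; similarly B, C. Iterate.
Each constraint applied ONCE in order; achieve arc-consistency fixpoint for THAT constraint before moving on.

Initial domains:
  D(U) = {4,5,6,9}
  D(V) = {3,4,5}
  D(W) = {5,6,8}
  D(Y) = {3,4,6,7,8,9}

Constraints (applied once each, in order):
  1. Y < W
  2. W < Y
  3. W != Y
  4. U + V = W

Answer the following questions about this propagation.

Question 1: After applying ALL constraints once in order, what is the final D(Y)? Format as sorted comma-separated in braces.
Answer: {6,7}

Derivation:
Constraint 1 (Y < W) on D(Y)={3,4,6,7,8,9} D(W)={5,6,8}: Y {3,4,6,7,8,9}->{3,4,6,7}
Constraint 2 (W < Y) on D(W)={5,6,8} D(Y)={3,4,6,7}: W {5,6,8}->{5,6}; Y {3,4,6,7}->{6,7}
Constraint 3 (W != Y) on D(W)={5,6} D(Y)={6,7}: no change
Constraint 4 (U + V = W) on D(U)={4,5,6,9} D(V)={3,4,5} D(W)={5,6}: U {4,5,6,9}->{}; V {3,4,5}->{}; W {5,6}->{}
So after all 4 constraints: D(Y) = {6,7}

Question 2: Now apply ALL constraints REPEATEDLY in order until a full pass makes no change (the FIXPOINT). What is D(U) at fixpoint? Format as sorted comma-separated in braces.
pass 0 (initial): D(U)={4,5,6,9}
pass 1: U {4,5,6,9}->{}; V {3,4,5}->{}; W {5,6,8}->{}; Y {3,4,6,7,8,9}->{6,7}
pass 2: Y {6,7}->{}
pass 3: no change
Fixpoint after 3 passes: D(U) = {}

Answer: {}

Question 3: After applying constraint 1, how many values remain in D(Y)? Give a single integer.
Answer: 4

Derivation:
Constraint 1 (Y < W) on D(Y)={3,4,6,7,8,9} D(W)={5,6,8}: Y {3,4,6,7,8,9}->{3,4,6,7}
So after constraint 1: D(Y)={3,4,6,7}, size = 4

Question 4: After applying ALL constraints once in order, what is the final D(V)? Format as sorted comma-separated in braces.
Constraint 1 (Y < W) on D(Y)={3,4,6,7,8,9} D(W)={5,6,8}: Y {3,4,6,7,8,9}->{3,4,6,7}
Constraint 2 (W < Y) on D(W)={5,6,8} D(Y)={3,4,6,7}: W {5,6,8}->{5,6}; Y {3,4,6,7}->{6,7}
Constraint 3 (W != Y) on D(W)={5,6} D(Y)={6,7}: no change
Constraint 4 (U + V = W) on D(U)={4,5,6,9} D(V)={3,4,5} D(W)={5,6}: U {4,5,6,9}->{}; V {3,4,5}->{}; W {5,6}->{}
So after all 4 constraints: D(V) = {}

Answer: {}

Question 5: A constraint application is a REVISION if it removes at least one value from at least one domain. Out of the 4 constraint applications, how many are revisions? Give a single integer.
Answer: 3

Derivation:
Constraint 1 (Y < W) on D(Y)={3,4,6,7,8,9} D(W)={5,6,8}: Y {3,4,6,7,8,9}->{3,4,6,7} => REVISION
Constraint 2 (W < Y) on D(W)={5,6,8} D(Y)={3,4,6,7}: W {5,6,8}->{5,6}; Y {3,4,6,7}->{6,7} => REVISION
Constraint 3 (W != Y) on D(W)={5,6} D(Y)={6,7}: no change => not a revision
Constraint 4 (U + V = W) on D(U)={4,5,6,9} D(V)={3,4,5} D(W)={5,6}: U {4,5,6,9}->{}; V {3,4,5}->{}; W {5,6}->{} => REVISION
Total revisions = 3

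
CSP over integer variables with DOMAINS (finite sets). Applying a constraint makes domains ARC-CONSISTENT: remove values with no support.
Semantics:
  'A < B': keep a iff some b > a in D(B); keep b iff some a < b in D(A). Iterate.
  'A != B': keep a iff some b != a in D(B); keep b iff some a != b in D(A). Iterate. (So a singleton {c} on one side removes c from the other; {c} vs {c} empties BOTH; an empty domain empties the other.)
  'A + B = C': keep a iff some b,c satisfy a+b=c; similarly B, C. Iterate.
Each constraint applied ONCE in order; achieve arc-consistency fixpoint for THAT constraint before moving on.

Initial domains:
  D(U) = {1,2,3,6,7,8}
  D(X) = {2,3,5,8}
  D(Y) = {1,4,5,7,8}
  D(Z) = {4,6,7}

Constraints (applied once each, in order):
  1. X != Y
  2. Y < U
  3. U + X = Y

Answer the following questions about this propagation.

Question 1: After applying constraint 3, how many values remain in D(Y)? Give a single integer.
Constraint 1 (X != Y) on D(X)={2,3,5,8} D(Y)={1,4,5,7,8}: no change
Constraint 2 (Y < U) on D(Y)={1,4,5,7,8} D(U)={1,2,3,6,7,8}: Y {1,4,5,7,8}->{1,4,5,7}; U {1,2,3,6,7,8}->{2,3,6,7,8}
Constraint 3 (U + X = Y) on D(U)={2,3,6,7,8} D(X)={2,3,5,8} D(Y)={1,4,5,7}: U {2,3,6,7,8}->{2,3}; X {2,3,5,8}->{2,3,5}; Y {1,4,5,7}->{4,5,7}
So after constraint 3: D(Y)={4,5,7}, size = 3

Answer: 3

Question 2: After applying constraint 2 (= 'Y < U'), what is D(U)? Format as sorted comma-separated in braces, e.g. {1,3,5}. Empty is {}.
Answer: {2,3,6,7,8}

Derivation:
Constraint 1 (X != Y) on D(X)={2,3,5,8} D(Y)={1,4,5,7,8}: no change
Constraint 2 (Y < U) on D(Y)={1,4,5,7,8} D(U)={1,2,3,6,7,8}: Y {1,4,5,7,8}->{1,4,5,7}; U {1,2,3,6,7,8}->{2,3,6,7,8}
So after constraint 2: D(U) = {2,3,6,7,8}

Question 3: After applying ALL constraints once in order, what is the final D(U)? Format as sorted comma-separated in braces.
Answer: {2,3}

Derivation:
Constraint 1 (X != Y) on D(X)={2,3,5,8} D(Y)={1,4,5,7,8}: no change
Constraint 2 (Y < U) on D(Y)={1,4,5,7,8} D(U)={1,2,3,6,7,8}: Y {1,4,5,7,8}->{1,4,5,7}; U {1,2,3,6,7,8}->{2,3,6,7,8}
Constraint 3 (U + X = Y) on D(U)={2,3,6,7,8} D(X)={2,3,5,8} D(Y)={1,4,5,7}: U {2,3,6,7,8}->{2,3}; X {2,3,5,8}->{2,3,5}; Y {1,4,5,7}->{4,5,7}
So after all 3 constraints: D(U) = {2,3}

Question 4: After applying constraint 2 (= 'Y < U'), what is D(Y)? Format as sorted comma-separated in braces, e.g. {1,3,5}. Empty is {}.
Answer: {1,4,5,7}

Derivation:
Constraint 1 (X != Y) on D(X)={2,3,5,8} D(Y)={1,4,5,7,8}: no change
Constraint 2 (Y < U) on D(Y)={1,4,5,7,8} D(U)={1,2,3,6,7,8}: Y {1,4,5,7,8}->{1,4,5,7}; U {1,2,3,6,7,8}->{2,3,6,7,8}
So after constraint 2: D(Y) = {1,4,5,7}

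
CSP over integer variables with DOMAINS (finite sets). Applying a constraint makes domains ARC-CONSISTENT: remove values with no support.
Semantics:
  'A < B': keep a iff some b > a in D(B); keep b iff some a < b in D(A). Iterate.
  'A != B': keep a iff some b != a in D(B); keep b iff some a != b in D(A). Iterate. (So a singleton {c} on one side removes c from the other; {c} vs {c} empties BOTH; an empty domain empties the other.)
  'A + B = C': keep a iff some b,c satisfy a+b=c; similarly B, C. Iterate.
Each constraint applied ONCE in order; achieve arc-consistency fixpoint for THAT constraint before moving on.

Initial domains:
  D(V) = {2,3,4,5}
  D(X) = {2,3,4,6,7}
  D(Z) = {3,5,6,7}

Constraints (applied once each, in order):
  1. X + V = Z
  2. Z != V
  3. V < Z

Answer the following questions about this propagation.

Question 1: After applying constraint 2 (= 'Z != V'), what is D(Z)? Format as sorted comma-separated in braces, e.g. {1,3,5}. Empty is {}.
Answer: {5,6,7}

Derivation:
Constraint 1 (X + V = Z) on D(X)={2,3,4,6,7} D(V)={2,3,4,5} D(Z)={3,5,6,7}: X {2,3,4,6,7}->{2,3,4}; Z {3,5,6,7}->{5,6,7}
Constraint 2 (Z != V) on D(Z)={5,6,7} D(V)={2,3,4,5}: no change
So after constraint 2: D(Z) = {5,6,7}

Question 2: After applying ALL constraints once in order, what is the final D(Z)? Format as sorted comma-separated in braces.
Constraint 1 (X + V = Z) on D(X)={2,3,4,6,7} D(V)={2,3,4,5} D(Z)={3,5,6,7}: X {2,3,4,6,7}->{2,3,4}; Z {3,5,6,7}->{5,6,7}
Constraint 2 (Z != V) on D(Z)={5,6,7} D(V)={2,3,4,5}: no change
Constraint 3 (V < Z) on D(V)={2,3,4,5} D(Z)={5,6,7}: no change
So after all 3 constraints: D(Z) = {5,6,7}

Answer: {5,6,7}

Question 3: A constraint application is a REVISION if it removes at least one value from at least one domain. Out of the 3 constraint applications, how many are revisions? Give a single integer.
Constraint 1 (X + V = Z) on D(X)={2,3,4,6,7} D(V)={2,3,4,5} D(Z)={3,5,6,7}: X {2,3,4,6,7}->{2,3,4}; Z {3,5,6,7}->{5,6,7} => REVISION
Constraint 2 (Z != V) on D(Z)={5,6,7} D(V)={2,3,4,5}: no change => not a revision
Constraint 3 (V < Z) on D(V)={2,3,4,5} D(Z)={5,6,7}: no change => not a revision
Total revisions = 1

Answer: 1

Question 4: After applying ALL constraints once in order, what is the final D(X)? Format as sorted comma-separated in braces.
Answer: {2,3,4}

Derivation:
Constraint 1 (X + V = Z) on D(X)={2,3,4,6,7} D(V)={2,3,4,5} D(Z)={3,5,6,7}: X {2,3,4,6,7}->{2,3,4}; Z {3,5,6,7}->{5,6,7}
Constraint 2 (Z != V) on D(Z)={5,6,7} D(V)={2,3,4,5}: no change
Constraint 3 (V < Z) on D(V)={2,3,4,5} D(Z)={5,6,7}: no change
So after all 3 constraints: D(X) = {2,3,4}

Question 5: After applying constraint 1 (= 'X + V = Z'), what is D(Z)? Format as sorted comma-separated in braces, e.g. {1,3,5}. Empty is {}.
Answer: {5,6,7}

Derivation:
Constraint 1 (X + V = Z) on D(X)={2,3,4,6,7} D(V)={2,3,4,5} D(Z)={3,5,6,7}: X {2,3,4,6,7}->{2,3,4}; Z {3,5,6,7}->{5,6,7}
So after constraint 1: D(Z) = {5,6,7}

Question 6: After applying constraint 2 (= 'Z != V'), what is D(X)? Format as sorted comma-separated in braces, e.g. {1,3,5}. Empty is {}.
Constraint 1 (X + V = Z) on D(X)={2,3,4,6,7} D(V)={2,3,4,5} D(Z)={3,5,6,7}: X {2,3,4,6,7}->{2,3,4}; Z {3,5,6,7}->{5,6,7}
Constraint 2 (Z != V) on D(Z)={5,6,7} D(V)={2,3,4,5}: no change
So after constraint 2: D(X) = {2,3,4}

Answer: {2,3,4}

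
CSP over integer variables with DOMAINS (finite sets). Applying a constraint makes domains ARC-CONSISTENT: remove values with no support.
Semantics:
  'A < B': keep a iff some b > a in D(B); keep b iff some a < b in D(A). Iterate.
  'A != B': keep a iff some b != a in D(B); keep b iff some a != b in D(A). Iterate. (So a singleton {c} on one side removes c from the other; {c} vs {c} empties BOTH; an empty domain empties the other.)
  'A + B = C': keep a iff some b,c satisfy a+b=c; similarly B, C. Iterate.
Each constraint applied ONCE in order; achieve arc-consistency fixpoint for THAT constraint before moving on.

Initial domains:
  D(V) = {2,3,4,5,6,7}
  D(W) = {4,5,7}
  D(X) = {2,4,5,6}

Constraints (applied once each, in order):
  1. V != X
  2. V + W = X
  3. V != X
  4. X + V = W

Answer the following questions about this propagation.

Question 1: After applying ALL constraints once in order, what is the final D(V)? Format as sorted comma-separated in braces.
Answer: {}

Derivation:
Constraint 1 (V != X) on D(V)={2,3,4,5,6,7} D(X)={2,4,5,6}: no change
Constraint 2 (V + W = X) on D(V)={2,3,4,5,6,7} D(W)={4,5,7} D(X)={2,4,5,6}: V {2,3,4,5,6,7}->{2}; W {4,5,7}->{4}; X {2,4,5,6}->{6}
Constraint 3 (V != X) on D(V)={2} D(X)={6}: no change
Constraint 4 (X + V = W) on D(X)={6} D(V)={2} D(W)={4}: X {6}->{}; V {2}->{}; W {4}->{}
So after all 4 constraints: D(V) = {}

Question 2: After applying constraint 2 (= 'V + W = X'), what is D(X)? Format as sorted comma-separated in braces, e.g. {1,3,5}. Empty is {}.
Constraint 1 (V != X) on D(V)={2,3,4,5,6,7} D(X)={2,4,5,6}: no change
Constraint 2 (V + W = X) on D(V)={2,3,4,5,6,7} D(W)={4,5,7} D(X)={2,4,5,6}: V {2,3,4,5,6,7}->{2}; W {4,5,7}->{4}; X {2,4,5,6}->{6}
So after constraint 2: D(X) = {6}

Answer: {6}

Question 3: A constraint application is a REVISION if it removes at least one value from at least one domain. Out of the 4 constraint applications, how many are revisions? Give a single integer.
Constraint 1 (V != X) on D(V)={2,3,4,5,6,7} D(X)={2,4,5,6}: no change => not a revision
Constraint 2 (V + W = X) on D(V)={2,3,4,5,6,7} D(W)={4,5,7} D(X)={2,4,5,6}: V {2,3,4,5,6,7}->{2}; W {4,5,7}->{4}; X {2,4,5,6}->{6} => REVISION
Constraint 3 (V != X) on D(V)={2} D(X)={6}: no change => not a revision
Constraint 4 (X + V = W) on D(X)={6} D(V)={2} D(W)={4}: X {6}->{}; V {2}->{}; W {4}->{} => REVISION
Total revisions = 2

Answer: 2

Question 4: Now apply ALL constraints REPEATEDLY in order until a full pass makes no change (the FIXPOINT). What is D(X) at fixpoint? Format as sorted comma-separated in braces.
pass 0 (initial): D(X)={2,4,5,6}
pass 1: V {2,3,4,5,6,7}->{}; W {4,5,7}->{}; X {2,4,5,6}->{}
pass 2: no change
Fixpoint after 2 passes: D(X) = {}

Answer: {}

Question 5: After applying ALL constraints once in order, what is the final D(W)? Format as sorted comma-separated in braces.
Constraint 1 (V != X) on D(V)={2,3,4,5,6,7} D(X)={2,4,5,6}: no change
Constraint 2 (V + W = X) on D(V)={2,3,4,5,6,7} D(W)={4,5,7} D(X)={2,4,5,6}: V {2,3,4,5,6,7}->{2}; W {4,5,7}->{4}; X {2,4,5,6}->{6}
Constraint 3 (V != X) on D(V)={2} D(X)={6}: no change
Constraint 4 (X + V = W) on D(X)={6} D(V)={2} D(W)={4}: X {6}->{}; V {2}->{}; W {4}->{}
So after all 4 constraints: D(W) = {}

Answer: {}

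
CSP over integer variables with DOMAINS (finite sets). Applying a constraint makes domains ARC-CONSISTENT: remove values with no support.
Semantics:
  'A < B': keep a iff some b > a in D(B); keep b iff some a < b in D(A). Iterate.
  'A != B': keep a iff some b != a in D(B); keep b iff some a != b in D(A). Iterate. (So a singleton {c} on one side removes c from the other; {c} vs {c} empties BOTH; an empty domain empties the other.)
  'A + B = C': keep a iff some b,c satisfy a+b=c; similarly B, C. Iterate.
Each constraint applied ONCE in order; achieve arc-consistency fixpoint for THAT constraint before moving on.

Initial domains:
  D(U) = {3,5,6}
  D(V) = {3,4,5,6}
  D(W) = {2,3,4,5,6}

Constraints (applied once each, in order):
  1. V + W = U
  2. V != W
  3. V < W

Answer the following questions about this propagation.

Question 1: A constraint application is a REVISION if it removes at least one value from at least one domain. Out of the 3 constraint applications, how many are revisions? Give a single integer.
Constraint 1 (V + W = U) on D(V)={3,4,5,6} D(W)={2,3,4,5,6} D(U)={3,5,6}: V {3,4,5,6}->{3,4}; W {2,3,4,5,6}->{2,3}; U {3,5,6}->{5,6} => REVISION
Constraint 2 (V != W) on D(V)={3,4} D(W)={2,3}: no change => not a revision
Constraint 3 (V < W) on D(V)={3,4} D(W)={2,3}: V {3,4}->{}; W {2,3}->{} => REVISION
Total revisions = 2

Answer: 2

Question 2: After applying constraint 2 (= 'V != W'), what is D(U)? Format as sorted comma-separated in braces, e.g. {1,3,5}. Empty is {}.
Answer: {5,6}

Derivation:
Constraint 1 (V + W = U) on D(V)={3,4,5,6} D(W)={2,3,4,5,6} D(U)={3,5,6}: V {3,4,5,6}->{3,4}; W {2,3,4,5,6}->{2,3}; U {3,5,6}->{5,6}
Constraint 2 (V != W) on D(V)={3,4} D(W)={2,3}: no change
So after constraint 2: D(U) = {5,6}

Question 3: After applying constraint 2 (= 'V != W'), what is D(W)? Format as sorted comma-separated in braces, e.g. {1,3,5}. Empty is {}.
Constraint 1 (V + W = U) on D(V)={3,4,5,6} D(W)={2,3,4,5,6} D(U)={3,5,6}: V {3,4,5,6}->{3,4}; W {2,3,4,5,6}->{2,3}; U {3,5,6}->{5,6}
Constraint 2 (V != W) on D(V)={3,4} D(W)={2,3}: no change
So after constraint 2: D(W) = {2,3}

Answer: {2,3}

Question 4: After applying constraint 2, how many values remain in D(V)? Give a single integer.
Answer: 2

Derivation:
Constraint 1 (V + W = U) on D(V)={3,4,5,6} D(W)={2,3,4,5,6} D(U)={3,5,6}: V {3,4,5,6}->{3,4}; W {2,3,4,5,6}->{2,3}; U {3,5,6}->{5,6}
Constraint 2 (V != W) on D(V)={3,4} D(W)={2,3}: no change
So after constraint 2: D(V)={3,4}, size = 2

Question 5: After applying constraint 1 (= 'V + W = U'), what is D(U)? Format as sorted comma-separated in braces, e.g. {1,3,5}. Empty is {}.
Answer: {5,6}

Derivation:
Constraint 1 (V + W = U) on D(V)={3,4,5,6} D(W)={2,3,4,5,6} D(U)={3,5,6}: V {3,4,5,6}->{3,4}; W {2,3,4,5,6}->{2,3}; U {3,5,6}->{5,6}
So after constraint 1: D(U) = {5,6}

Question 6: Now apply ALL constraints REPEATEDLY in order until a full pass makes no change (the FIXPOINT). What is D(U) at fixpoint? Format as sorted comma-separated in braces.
pass 0 (initial): D(U)={3,5,6}
pass 1: U {3,5,6}->{5,6}; V {3,4,5,6}->{}; W {2,3,4,5,6}->{}
pass 2: U {5,6}->{}
pass 3: no change
Fixpoint after 3 passes: D(U) = {}

Answer: {}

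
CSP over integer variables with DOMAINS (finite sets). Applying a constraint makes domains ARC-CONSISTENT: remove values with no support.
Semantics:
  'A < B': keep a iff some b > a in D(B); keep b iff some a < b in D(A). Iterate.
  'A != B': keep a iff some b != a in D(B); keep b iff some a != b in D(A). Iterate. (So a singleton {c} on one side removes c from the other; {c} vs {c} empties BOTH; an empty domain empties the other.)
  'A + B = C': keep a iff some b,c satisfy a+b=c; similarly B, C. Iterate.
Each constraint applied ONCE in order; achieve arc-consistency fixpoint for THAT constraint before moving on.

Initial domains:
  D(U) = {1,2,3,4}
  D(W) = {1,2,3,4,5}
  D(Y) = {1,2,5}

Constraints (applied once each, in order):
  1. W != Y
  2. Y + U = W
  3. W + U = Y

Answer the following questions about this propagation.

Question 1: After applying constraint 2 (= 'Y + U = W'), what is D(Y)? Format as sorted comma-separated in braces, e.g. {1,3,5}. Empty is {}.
Answer: {1,2}

Derivation:
Constraint 1 (W != Y) on D(W)={1,2,3,4,5} D(Y)={1,2,5}: no change
Constraint 2 (Y + U = W) on D(Y)={1,2,5} D(U)={1,2,3,4} D(W)={1,2,3,4,5}: Y {1,2,5}->{1,2}; W {1,2,3,4,5}->{2,3,4,5}
So after constraint 2: D(Y) = {1,2}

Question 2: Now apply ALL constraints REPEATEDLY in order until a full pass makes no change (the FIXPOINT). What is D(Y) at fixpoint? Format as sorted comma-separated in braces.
pass 0 (initial): D(Y)={1,2,5}
pass 1: U {1,2,3,4}->{}; W {1,2,3,4,5}->{}; Y {1,2,5}->{}
pass 2: no change
Fixpoint after 2 passes: D(Y) = {}

Answer: {}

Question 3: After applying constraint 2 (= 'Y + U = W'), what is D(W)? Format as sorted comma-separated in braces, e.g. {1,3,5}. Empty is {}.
Answer: {2,3,4,5}

Derivation:
Constraint 1 (W != Y) on D(W)={1,2,3,4,5} D(Y)={1,2,5}: no change
Constraint 2 (Y + U = W) on D(Y)={1,2,5} D(U)={1,2,3,4} D(W)={1,2,3,4,5}: Y {1,2,5}->{1,2}; W {1,2,3,4,5}->{2,3,4,5}
So after constraint 2: D(W) = {2,3,4,5}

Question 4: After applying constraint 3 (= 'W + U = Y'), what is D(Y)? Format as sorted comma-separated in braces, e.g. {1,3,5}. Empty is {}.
Answer: {}

Derivation:
Constraint 1 (W != Y) on D(W)={1,2,3,4,5} D(Y)={1,2,5}: no change
Constraint 2 (Y + U = W) on D(Y)={1,2,5} D(U)={1,2,3,4} D(W)={1,2,3,4,5}: Y {1,2,5}->{1,2}; W {1,2,3,4,5}->{2,3,4,5}
Constraint 3 (W + U = Y) on D(W)={2,3,4,5} D(U)={1,2,3,4} D(Y)={1,2}: W {2,3,4,5}->{}; U {1,2,3,4}->{}; Y {1,2}->{}
So after constraint 3: D(Y) = {}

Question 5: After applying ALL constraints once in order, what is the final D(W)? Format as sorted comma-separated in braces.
Answer: {}

Derivation:
Constraint 1 (W != Y) on D(W)={1,2,3,4,5} D(Y)={1,2,5}: no change
Constraint 2 (Y + U = W) on D(Y)={1,2,5} D(U)={1,2,3,4} D(W)={1,2,3,4,5}: Y {1,2,5}->{1,2}; W {1,2,3,4,5}->{2,3,4,5}
Constraint 3 (W + U = Y) on D(W)={2,3,4,5} D(U)={1,2,3,4} D(Y)={1,2}: W {2,3,4,5}->{}; U {1,2,3,4}->{}; Y {1,2}->{}
So after all 3 constraints: D(W) = {}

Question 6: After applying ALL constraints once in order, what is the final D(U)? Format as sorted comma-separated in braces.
Answer: {}

Derivation:
Constraint 1 (W != Y) on D(W)={1,2,3,4,5} D(Y)={1,2,5}: no change
Constraint 2 (Y + U = W) on D(Y)={1,2,5} D(U)={1,2,3,4} D(W)={1,2,3,4,5}: Y {1,2,5}->{1,2}; W {1,2,3,4,5}->{2,3,4,5}
Constraint 3 (W + U = Y) on D(W)={2,3,4,5} D(U)={1,2,3,4} D(Y)={1,2}: W {2,3,4,5}->{}; U {1,2,3,4}->{}; Y {1,2}->{}
So after all 3 constraints: D(U) = {}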